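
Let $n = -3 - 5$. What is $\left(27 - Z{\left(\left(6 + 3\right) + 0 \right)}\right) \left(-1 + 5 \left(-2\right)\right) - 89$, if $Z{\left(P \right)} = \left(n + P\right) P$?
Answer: $-287$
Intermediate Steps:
$n = -8$
$Z{\left(P \right)} = P \left(-8 + P\right)$ ($Z{\left(P \right)} = \left(-8 + P\right) P = P \left(-8 + P\right)$)
$\left(27 - Z{\left(\left(6 + 3\right) + 0 \right)}\right) \left(-1 + 5 \left(-2\right)\right) - 89 = \left(27 - \left(\left(6 + 3\right) + 0\right) \left(-8 + \left(\left(6 + 3\right) + 0\right)\right)\right) \left(-1 + 5 \left(-2\right)\right) - 89 = \left(27 - \left(9 + 0\right) \left(-8 + \left(9 + 0\right)\right)\right) \left(-1 - 10\right) - 89 = \left(27 - 9 \left(-8 + 9\right)\right) \left(-11\right) - 89 = \left(27 - 9 \cdot 1\right) \left(-11\right) - 89 = \left(27 - 9\right) \left(-11\right) - 89 = 18 \left(-11\right) - 89 = -198 - 89 = -287$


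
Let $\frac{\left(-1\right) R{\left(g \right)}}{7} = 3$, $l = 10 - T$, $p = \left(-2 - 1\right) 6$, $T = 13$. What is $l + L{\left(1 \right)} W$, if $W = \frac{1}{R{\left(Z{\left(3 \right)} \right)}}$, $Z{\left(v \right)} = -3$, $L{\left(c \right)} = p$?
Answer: $- \frac{15}{7} \approx -2.1429$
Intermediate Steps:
$p = -18$ ($p = \left(-3\right) 6 = -18$)
$L{\left(c \right)} = -18$
$l = -3$ ($l = 10 - 13 = -3$)
$R{\left(g \right)} = -21$ ($R{\left(g \right)} = \left(-7\right) 3 = -21$)
$W = - \frac{1}{21}$ ($W = \frac{1}{-21} = - \frac{1}{21} \approx -0.047619$)
$l + L{\left(1 \right)} W = -3 - - \frac{6}{7} = -3 + \frac{6}{7} = - \frac{15}{7}$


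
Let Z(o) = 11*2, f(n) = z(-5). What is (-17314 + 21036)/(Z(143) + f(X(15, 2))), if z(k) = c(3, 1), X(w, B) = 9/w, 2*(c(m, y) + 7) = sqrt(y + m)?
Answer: 1861/8 ≈ 232.63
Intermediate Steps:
c(m, y) = -7 + sqrt(m + y)/2 (c(m, y) = -7 + sqrt(y + m)/2 = -7 + sqrt(m + y)/2)
z(k) = -6 (z(k) = -7 + sqrt(3 + 1)/2 = -7 + sqrt(4)/2 = -7 + (1/2)*2 = -7 + 1 = -6)
f(n) = -6
Z(o) = 22
(-17314 + 21036)/(Z(143) + f(X(15, 2))) = (-17314 + 21036)/(22 - 6) = 3722/16 = 3722*(1/16) = 1861/8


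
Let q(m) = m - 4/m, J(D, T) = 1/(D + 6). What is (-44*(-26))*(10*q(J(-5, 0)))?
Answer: -34320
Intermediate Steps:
J(D, T) = 1/(6 + D)
q(m) = m - 4/m
(-44*(-26))*(10*q(J(-5, 0))) = (-44*(-26))*(10*(1/(6 - 5) - 4/(1/(6 - 5)))) = 1144*(10*(1/1 - 4/(1/1))) = 1144*(10*(1 - 4/1)) = 1144*(10*(1 - 4*1)) = 1144*(10*(1 - 4)) = 1144*(10*(-3)) = 1144*(-30) = -34320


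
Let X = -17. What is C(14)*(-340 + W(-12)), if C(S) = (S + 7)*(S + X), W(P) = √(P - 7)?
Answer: 21420 - 63*I*√19 ≈ 21420.0 - 274.61*I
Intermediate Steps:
W(P) = √(-7 + P)
C(S) = (-17 + S)*(7 + S) (C(S) = (S + 7)*(S - 17) = (7 + S)*(-17 + S) = (-17 + S)*(7 + S))
C(14)*(-340 + W(-12)) = (-119 + 14² - 10*14)*(-340 + √(-7 - 12)) = (-119 + 196 - 140)*(-340 + √(-19)) = -63*(-340 + I*√19) = 21420 - 63*I*√19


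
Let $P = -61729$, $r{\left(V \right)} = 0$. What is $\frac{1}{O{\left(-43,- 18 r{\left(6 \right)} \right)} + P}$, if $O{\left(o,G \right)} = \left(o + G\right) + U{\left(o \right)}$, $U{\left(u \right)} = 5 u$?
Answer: $- \frac{1}{61987} \approx -1.6132 \cdot 10^{-5}$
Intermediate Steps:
$O{\left(o,G \right)} = G + 6 o$ ($O{\left(o,G \right)} = \left(o + G\right) + 5 o = \left(G + o\right) + 5 o = G + 6 o$)
$\frac{1}{O{\left(-43,- 18 r{\left(6 \right)} \right)} + P} = \frac{1}{\left(\left(-18\right) 0 + 6 \left(-43\right)\right) - 61729} = \frac{1}{\left(0 - 258\right) - 61729} = \frac{1}{-258 - 61729} = \frac{1}{-61987} = - \frac{1}{61987}$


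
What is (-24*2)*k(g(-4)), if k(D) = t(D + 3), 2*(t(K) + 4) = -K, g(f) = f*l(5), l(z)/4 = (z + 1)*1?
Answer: -2040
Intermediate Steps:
l(z) = 4 + 4*z (l(z) = 4*((z + 1)*1) = 4*((1 + z)*1) = 4*(1 + z) = 4 + 4*z)
g(f) = 24*f (g(f) = f*(4 + 4*5) = f*(4 + 20) = f*24 = 24*f)
t(K) = -4 - K/2 (t(K) = -4 + (-K)/2 = -4 - K/2)
k(D) = -11/2 - D/2 (k(D) = -4 - (D + 3)/2 = -4 - (3 + D)/2 = -4 + (-3/2 - D/2) = -11/2 - D/2)
(-24*2)*k(g(-4)) = (-24*2)*(-11/2 - 12*(-4)) = -48*(-11/2 - ½*(-96)) = -48*(-11/2 + 48) = -48*85/2 = -2040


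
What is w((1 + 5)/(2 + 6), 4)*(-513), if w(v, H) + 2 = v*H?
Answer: -513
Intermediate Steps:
w(v, H) = -2 + H*v (w(v, H) = -2 + v*H = -2 + H*v)
w((1 + 5)/(2 + 6), 4)*(-513) = (-2 + 4*((1 + 5)/(2 + 6)))*(-513) = (-2 + 4*(6/8))*(-513) = (-2 + 4*(6*(⅛)))*(-513) = (-2 + 4*(¾))*(-513) = (-2 + 3)*(-513) = 1*(-513) = -513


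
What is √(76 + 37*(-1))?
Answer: √39 ≈ 6.2450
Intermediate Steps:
√(76 + 37*(-1)) = √(76 - 37) = √39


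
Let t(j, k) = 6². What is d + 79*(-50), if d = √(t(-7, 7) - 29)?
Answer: -3950 + √7 ≈ -3947.4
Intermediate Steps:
t(j, k) = 36
d = √7 (d = √(36 - 29) = √7 ≈ 2.6458)
d + 79*(-50) = √7 + 79*(-50) = √7 - 3950 = -3950 + √7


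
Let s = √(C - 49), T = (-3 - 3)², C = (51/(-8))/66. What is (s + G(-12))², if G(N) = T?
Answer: (1584 + I*√95051)²/1936 ≈ 1246.9 + 504.5*I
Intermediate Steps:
C = -17/176 (C = (51*(-⅛))*(1/66) = -51/8*1/66 = -17/176 ≈ -0.096591)
T = 36 (T = (-6)² = 36)
G(N) = 36
s = I*√95051/44 (s = √(-17/176 - 49) = √(-8641/176) = I*√95051/44 ≈ 7.0069*I)
(s + G(-12))² = (I*√95051/44 + 36)² = (36 + I*√95051/44)²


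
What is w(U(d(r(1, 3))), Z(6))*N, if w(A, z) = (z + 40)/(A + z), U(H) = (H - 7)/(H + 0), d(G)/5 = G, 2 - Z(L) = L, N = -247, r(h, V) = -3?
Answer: 3510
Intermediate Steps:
Z(L) = 2 - L
d(G) = 5*G
U(H) = (-7 + H)/H
w(A, z) = (40 + z)/(A + z)
w(U(d(r(1, 3))), Z(6))*N = ((40 + (2 - 1*6))/((-7 + 5*(-3))/((5*(-3))) + (2 - 1*6)))*(-247) = ((40 + (2 - 6))/((-7 - 15)/(-15) + (2 - 6)))*(-247) = ((40 - 4)/(-1/15*(-22) - 4))*(-247) = (36/(22/15 - 4))*(-247) = (36/(-38/15))*(-247) = -15/38*36*(-247) = -270/19*(-247) = 3510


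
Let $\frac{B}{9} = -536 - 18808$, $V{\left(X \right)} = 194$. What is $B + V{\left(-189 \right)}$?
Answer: $-173902$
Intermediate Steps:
$B = -174096$ ($B = 9 \left(-536 - 18808\right) = 9 \left(-19344\right) = -174096$)
$B + V{\left(-189 \right)} = -174096 + 194 = -173902$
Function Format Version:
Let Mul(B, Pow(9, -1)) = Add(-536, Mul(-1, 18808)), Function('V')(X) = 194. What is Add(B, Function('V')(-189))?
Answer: -173902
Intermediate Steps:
B = -174096 (B = Mul(9, Add(-536, Mul(-1, 18808))) = Mul(9, Add(-536, -18808)) = Mul(9, -19344) = -174096)
Add(B, Function('V')(-189)) = Add(-174096, 194) = -173902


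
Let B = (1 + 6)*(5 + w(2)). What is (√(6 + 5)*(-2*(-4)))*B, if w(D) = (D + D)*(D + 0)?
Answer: 728*√11 ≈ 2414.5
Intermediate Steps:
w(D) = 2*D² (w(D) = (2*D)*D = 2*D²)
B = 91 (B = (1 + 6)*(5 + 2*2²) = 7*(5 + 2*4) = 7*(5 + 8) = 7*13 = 91)
(√(6 + 5)*(-2*(-4)))*B = (√(6 + 5)*(-2*(-4)))*91 = (√11*8)*91 = (8*√11)*91 = 728*√11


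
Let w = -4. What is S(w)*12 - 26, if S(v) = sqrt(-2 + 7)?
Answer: -26 + 12*sqrt(5) ≈ 0.83282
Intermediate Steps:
S(v) = sqrt(5)
S(w)*12 - 26 = sqrt(5)*12 - 26 = 12*sqrt(5) - 26 = -26 + 12*sqrt(5)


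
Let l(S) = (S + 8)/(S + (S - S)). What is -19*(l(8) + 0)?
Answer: -38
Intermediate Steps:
l(S) = (8 + S)/S (l(S) = (8 + S)/(S + 0) = (8 + S)/S)
-19*(l(8) + 0) = -19*((8 + 8)/8 + 0) = -19*((⅛)*16 + 0) = -19*(2 + 0) = -19*2 = -38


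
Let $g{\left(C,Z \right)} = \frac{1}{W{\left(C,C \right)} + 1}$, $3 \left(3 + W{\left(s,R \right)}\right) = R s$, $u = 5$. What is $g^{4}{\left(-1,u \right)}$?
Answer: $\frac{81}{625} \approx 0.1296$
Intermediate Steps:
$W{\left(s,R \right)} = -3 + \frac{R s}{3}$
$g{\left(C,Z \right)} = \frac{1}{-2 + \frac{C^{2}}{3}}$ ($g{\left(C,Z \right)} = \frac{1}{\left(-3 + \frac{C C}{3}\right) + 1} = \frac{1}{\left(-3 + \frac{C^{2}}{3}\right) + 1} = \frac{1}{-2 + \frac{C^{2}}{3}}$)
$g^{4}{\left(-1,u \right)} = \left(\frac{3}{-6 + \left(-1\right)^{2}}\right)^{4} = \left(\frac{3}{-6 + 1}\right)^{4} = \left(\frac{3}{-5}\right)^{4} = \left(3 \left(- \frac{1}{5}\right)\right)^{4} = \left(- \frac{3}{5}\right)^{4} = \frac{81}{625}$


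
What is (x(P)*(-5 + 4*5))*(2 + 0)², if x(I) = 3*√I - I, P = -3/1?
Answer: 180 + 180*I*√3 ≈ 180.0 + 311.77*I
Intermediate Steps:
P = -3 (P = -3*1 = -3)
x(I) = -I + 3*√I
(x(P)*(-5 + 4*5))*(2 + 0)² = ((-1*(-3) + 3*√(-3))*(-5 + 4*5))*(2 + 0)² = ((3 + 3*(I*√3))*(-5 + 20))*2² = ((3 + 3*I*√3)*15)*4 = (45 + 45*I*√3)*4 = 180 + 180*I*√3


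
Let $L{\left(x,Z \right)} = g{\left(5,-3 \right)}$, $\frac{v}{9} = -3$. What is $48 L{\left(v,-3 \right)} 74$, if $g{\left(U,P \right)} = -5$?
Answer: $-17760$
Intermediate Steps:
$v = -27$ ($v = 9 \left(-3\right) = -27$)
$L{\left(x,Z \right)} = -5$
$48 L{\left(v,-3 \right)} 74 = 48 \left(-5\right) 74 = \left(-240\right) 74 = -17760$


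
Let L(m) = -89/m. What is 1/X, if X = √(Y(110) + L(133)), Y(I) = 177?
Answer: √779779/11726 ≈ 0.075307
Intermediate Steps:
X = 2*√779779/133 (X = √(177 - 89/133) = √(23452/133) = 2*√779779/133 ≈ 13.279)
1/X = 1/(2*√779779/133) = √779779/11726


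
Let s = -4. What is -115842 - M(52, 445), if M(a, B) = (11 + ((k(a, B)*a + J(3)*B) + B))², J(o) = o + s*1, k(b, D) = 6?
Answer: -220171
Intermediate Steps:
J(o) = -4 + o (J(o) = o - 4*1 = o - 4 = -4 + o)
M(a, B) = (11 + 6*a)² (M(a, B) = (11 + ((6*a + (-4 + 3)*B) + B))² = (11 + ((6*a - B) + B))² = (11 + ((-B + 6*a) + B))² = (11 + 6*a)²)
-115842 - M(52, 445) = -115842 - (11 + 6*52)² = -115842 - (11 + 312)² = -115842 - 1*323² = -115842 - 1*104329 = -115842 - 104329 = -220171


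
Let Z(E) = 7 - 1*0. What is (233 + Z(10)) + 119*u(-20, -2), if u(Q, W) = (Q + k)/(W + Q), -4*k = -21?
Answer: 28141/88 ≈ 319.78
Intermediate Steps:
k = 21/4 (k = -¼*(-21) = 21/4 ≈ 5.2500)
Z(E) = 7 (Z(E) = 7 + 0 = 7)
u(Q, W) = (21/4 + Q)/(Q + W) (u(Q, W) = (Q + 21/4)/(W + Q) = (21/4 + Q)/(Q + W))
(233 + Z(10)) + 119*u(-20, -2) = (233 + 7) + 119*((21/4 - 20)/(-20 - 2)) = 240 + 119*(-59/4/(-22)) = 240 + 119*(-1/22*(-59/4)) = 240 + 119*(59/88) = 240 + 7021/88 = 28141/88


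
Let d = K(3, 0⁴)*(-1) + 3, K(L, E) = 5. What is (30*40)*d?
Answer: -2400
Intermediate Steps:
d = -2 (d = 5*(-1) + 3 = -5 + 3 = -2)
(30*40)*d = (30*40)*(-2) = 1200*(-2) = -2400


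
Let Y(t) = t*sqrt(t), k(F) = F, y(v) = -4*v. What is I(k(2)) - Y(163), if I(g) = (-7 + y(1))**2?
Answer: 121 - 163*sqrt(163) ≈ -1960.0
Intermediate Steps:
Y(t) = t**(3/2)
I(g) = 121 (I(g) = (-7 - 4*1)**2 = (-7 - 4)**2 = (-11)**2 = 121)
I(k(2)) - Y(163) = 121 - 163**(3/2) = 121 - 163*sqrt(163)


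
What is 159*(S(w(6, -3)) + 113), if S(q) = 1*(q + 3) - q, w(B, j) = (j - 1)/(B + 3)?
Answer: 18444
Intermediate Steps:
w(B, j) = (-1 + j)/(3 + B)
S(q) = 3 (S(q) = 1*(3 + q) - q = (3 + q) - q = 3)
159*(S(w(6, -3)) + 113) = 159*(3 + 113) = 159*116 = 18444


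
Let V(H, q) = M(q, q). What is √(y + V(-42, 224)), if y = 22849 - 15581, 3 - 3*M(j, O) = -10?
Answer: √65451/3 ≈ 85.278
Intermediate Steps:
M(j, O) = 13/3 (M(j, O) = 1 - ⅓*(-10) = 1 + 10/3 = 13/3)
V(H, q) = 13/3
y = 7268
√(y + V(-42, 224)) = √(7268 + 13/3) = √(21817/3) = √65451/3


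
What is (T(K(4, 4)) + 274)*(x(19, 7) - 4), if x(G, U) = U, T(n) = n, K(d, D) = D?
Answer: 834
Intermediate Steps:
(T(K(4, 4)) + 274)*(x(19, 7) - 4) = (4 + 274)*(7 - 4) = 278*3 = 834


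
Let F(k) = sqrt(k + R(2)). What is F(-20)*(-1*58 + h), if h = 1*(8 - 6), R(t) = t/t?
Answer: -56*I*sqrt(19) ≈ -244.1*I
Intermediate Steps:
R(t) = 1
h = 2 (h = 1*2 = 2)
F(k) = sqrt(1 + k) (F(k) = sqrt(k + 1) = sqrt(1 + k))
F(-20)*(-1*58 + h) = sqrt(1 - 20)*(-1*58 + 2) = sqrt(-19)*(-58 + 2) = (I*sqrt(19))*(-56) = -56*I*sqrt(19)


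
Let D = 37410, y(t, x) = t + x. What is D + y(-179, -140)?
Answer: 37091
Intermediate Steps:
D + y(-179, -140) = 37410 + (-179 - 140) = 37410 - 319 = 37091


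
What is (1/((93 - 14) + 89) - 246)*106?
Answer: -2190331/84 ≈ -26075.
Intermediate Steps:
(1/((93 - 14) + 89) - 246)*106 = (1/(79 + 89) - 246)*106 = (1/168 - 246)*106 = -41327/168*106 = -2190331/84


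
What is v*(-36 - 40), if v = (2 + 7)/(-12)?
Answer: 57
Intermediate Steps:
v = -¾ (v = 9*(-1/12) = -¾ ≈ -0.75000)
v*(-36 - 40) = -3*(-36 - 40)/4 = -¾*(-76) = 57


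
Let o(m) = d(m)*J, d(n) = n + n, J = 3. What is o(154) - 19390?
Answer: -18466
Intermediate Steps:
d(n) = 2*n
o(m) = 6*m (o(m) = (2*m)*3 = 6*m)
o(154) - 19390 = 6*154 - 19390 = 924 - 19390 = -18466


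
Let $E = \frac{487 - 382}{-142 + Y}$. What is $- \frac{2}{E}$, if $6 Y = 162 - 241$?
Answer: $\frac{133}{45} \approx 2.9556$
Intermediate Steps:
$Y = - \frac{79}{6}$ ($Y = \frac{162 - 241}{6} = \frac{1}{6} \left(-79\right) = - \frac{79}{6} \approx -13.167$)
$E = - \frac{90}{133}$ ($E = \frac{487 - 382}{-142 - \frac{79}{6}} = \frac{105}{- \frac{931}{6}} = 105 \left(- \frac{6}{931}\right) = - \frac{90}{133} \approx -0.67669$)
$- \frac{2}{E} = - \frac{2}{- \frac{90}{133}} = \left(-2\right) \left(- \frac{133}{90}\right) = \frac{133}{45}$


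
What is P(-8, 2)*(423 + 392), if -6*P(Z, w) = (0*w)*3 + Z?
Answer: 3260/3 ≈ 1086.7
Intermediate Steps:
P(Z, w) = -Z/6 (P(Z, w) = -((0*w)*3 + Z)/6 = -(0*3 + Z)/6 = -(0 + Z)/6 = -Z/6)
P(-8, 2)*(423 + 392) = (-⅙*(-8))*(423 + 392) = (4/3)*815 = 3260/3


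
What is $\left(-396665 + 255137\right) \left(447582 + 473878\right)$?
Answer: $-130412390880$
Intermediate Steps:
$\left(-396665 + 255137\right) \left(447582 + 473878\right) = \left(-141528\right) 921460 = -130412390880$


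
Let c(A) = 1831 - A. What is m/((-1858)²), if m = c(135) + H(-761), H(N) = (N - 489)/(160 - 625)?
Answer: 78989/160525626 ≈ 0.00049206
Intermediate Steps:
H(N) = 163/155 - N/465 (H(N) = (-489 + N)/(-465) = (-489 + N)*(-1/465) = 163/155 - N/465)
m = 157978/93 (m = (1831 - 1*135) + (163/155 - 1/465*(-761)) = (1831 - 135) + (163/155 + 761/465) = 1696 + 250/93 = 157978/93 ≈ 1698.7)
m/((-1858)²) = 157978/(93*((-1858)²)) = (157978/93)/3452164 = (157978/93)*(1/3452164) = 78989/160525626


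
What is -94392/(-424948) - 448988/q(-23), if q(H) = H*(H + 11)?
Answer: -518398099/318711 ≈ -1626.5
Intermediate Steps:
q(H) = H*(11 + H)
-94392/(-424948) - 448988/q(-23) = -94392/(-424948) - 448988*(-1/(23*(11 - 23))) = -94392*(-1/424948) - 448988/((-23*(-12))) = 1026/4619 - 448988/276 = 1026/4619 - 448988*1/276 = 1026/4619 - 112247/69 = -518398099/318711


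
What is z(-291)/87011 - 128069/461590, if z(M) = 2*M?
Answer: -11412057139/40163407490 ≈ -0.28414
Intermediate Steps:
z(-291)/87011 - 128069/461590 = (2*(-291))/87011 - 128069/461590 = -582*1/87011 - 128069*1/461590 = -582/87011 - 128069/461590 = -11412057139/40163407490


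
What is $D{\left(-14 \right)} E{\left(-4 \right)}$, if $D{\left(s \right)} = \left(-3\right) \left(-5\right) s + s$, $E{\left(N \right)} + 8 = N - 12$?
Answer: $5376$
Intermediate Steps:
$E{\left(N \right)} = -20 + N$ ($E{\left(N \right)} = -8 + \left(N - 12\right) = -8 + \left(-12 + N\right) = -20 + N$)
$D{\left(s \right)} = 16 s$ ($D{\left(s \right)} = 15 s + s = 16 s$)
$D{\left(-14 \right)} E{\left(-4 \right)} = 16 \left(-14\right) \left(-20 - 4\right) = \left(-224\right) \left(-24\right) = 5376$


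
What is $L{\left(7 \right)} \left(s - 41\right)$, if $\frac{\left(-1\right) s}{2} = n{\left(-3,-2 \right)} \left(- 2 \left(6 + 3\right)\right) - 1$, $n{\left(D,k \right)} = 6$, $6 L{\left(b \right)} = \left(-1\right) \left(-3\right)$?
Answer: $\frac{177}{2} \approx 88.5$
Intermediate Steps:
$L{\left(b \right)} = \frac{1}{2}$ ($L{\left(b \right)} = \frac{\left(-1\right) \left(-3\right)}{6} = \frac{1}{6} \cdot 3 = \frac{1}{2}$)
$s = 218$ ($s = - 2 \left(6 \left(- 2 \left(6 + 3\right)\right) - 1\right) = - 2 \left(6 \left(\left(-2\right) 9\right) - 1\right) = - 2 \left(6 \left(-18\right) - 1\right) = - 2 \left(-108 - 1\right) = \left(-2\right) \left(-109\right) = 218$)
$L{\left(7 \right)} \left(s - 41\right) = \frac{218 - 41}{2} = \frac{1}{2} \cdot 177 = \frac{177}{2}$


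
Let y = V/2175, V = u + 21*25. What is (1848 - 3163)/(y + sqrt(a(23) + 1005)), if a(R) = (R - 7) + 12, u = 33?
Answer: 177327750/542936029 - 691196875*sqrt(1033)/542936029 ≈ -40.590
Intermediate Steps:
V = 558 (V = 33 + 21*25 = 33 + 525 = 558)
a(R) = 5 + R (a(R) = (-7 + R) + 12 = 5 + R)
y = 186/725 (y = 558/2175 = 558*(1/2175) = 186/725 ≈ 0.25655)
(1848 - 3163)/(y + sqrt(a(23) + 1005)) = (1848 - 3163)/(186/725 + sqrt((5 + 23) + 1005)) = -1315/(186/725 + sqrt(28 + 1005)) = -1315/(186/725 + sqrt(1033))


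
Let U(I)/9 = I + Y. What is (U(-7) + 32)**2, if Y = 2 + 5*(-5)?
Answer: 56644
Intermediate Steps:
Y = -23 (Y = 2 - 25 = -23)
U(I) = -207 + 9*I (U(I) = 9*(I - 23) = 9*(-23 + I) = -207 + 9*I)
(U(-7) + 32)**2 = ((-207 + 9*(-7)) + 32)**2 = ((-207 - 63) + 32)**2 = (-270 + 32)**2 = (-238)**2 = 56644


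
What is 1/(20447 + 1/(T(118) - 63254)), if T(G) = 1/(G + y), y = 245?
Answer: 22961201/469487676484 ≈ 4.8907e-5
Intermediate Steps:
T(G) = 1/(245 + G) (T(G) = 1/(G + 245) = 1/(245 + G))
1/(20447 + 1/(T(118) - 63254)) = 1/(20447 + 1/(1/(245 + 118) - 63254)) = 1/(20447 + 1/(1/363 - 63254)) = 1/(20447 + 1/(-22961201/363)) = 1/(20447 - 363/22961201) = 1/(469487676484/22961201) = 22961201/469487676484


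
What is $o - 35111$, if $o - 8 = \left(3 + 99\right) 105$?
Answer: $-24393$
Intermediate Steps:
$o = 10718$ ($o = 8 + \left(3 + 99\right) 105 = 8 + 102 \cdot 105 = 8 + 10710 = 10718$)
$o - 35111 = 10718 - 35111 = -24393$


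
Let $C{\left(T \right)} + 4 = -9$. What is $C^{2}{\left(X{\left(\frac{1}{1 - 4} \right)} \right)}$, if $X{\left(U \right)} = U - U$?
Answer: $169$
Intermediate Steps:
$X{\left(U \right)} = 0$
$C{\left(T \right)} = -13$ ($C{\left(T \right)} = -4 - 9 = -13$)
$C^{2}{\left(X{\left(\frac{1}{1 - 4} \right)} \right)} = \left(-13\right)^{2} = 169$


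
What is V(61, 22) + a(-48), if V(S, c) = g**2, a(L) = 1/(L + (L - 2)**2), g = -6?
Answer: 88273/2452 ≈ 36.000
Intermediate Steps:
a(L) = 1/(L + (-2 + L)**2)
V(S, c) = 36 (V(S, c) = (-6)**2 = 36)
V(61, 22) + a(-48) = 36 + 1/(-48 + (-2 - 48)**2) = 36 + 1/(-48 + (-50)**2) = 36 + 1/(-48 + 2500) = 36 + 1/2452 = 88273/2452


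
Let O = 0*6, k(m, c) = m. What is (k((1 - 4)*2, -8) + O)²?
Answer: 36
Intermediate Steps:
O = 0
(k((1 - 4)*2, -8) + O)² = ((1 - 4)*2 + 0)² = (-3*2 + 0)² = (-6 + 0)² = (-6)² = 36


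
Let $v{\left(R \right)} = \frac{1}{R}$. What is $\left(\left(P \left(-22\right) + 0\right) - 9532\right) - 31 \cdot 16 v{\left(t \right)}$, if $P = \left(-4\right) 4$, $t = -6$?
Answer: $- \frac{27292}{3} \approx -9097.3$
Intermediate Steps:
$P = -16$
$\left(\left(P \left(-22\right) + 0\right) - 9532\right) - 31 \cdot 16 v{\left(t \right)} = \left(\left(\left(-16\right) \left(-22\right) + 0\right) - 9532\right) - \frac{31 \cdot 16}{-6} = \left(\left(352 + 0\right) - 9532\right) - 496 \left(- \frac{1}{6}\right) = \left(352 - 9532\right) - - \frac{248}{3} = -9180 + \frac{248}{3} = - \frac{27292}{3}$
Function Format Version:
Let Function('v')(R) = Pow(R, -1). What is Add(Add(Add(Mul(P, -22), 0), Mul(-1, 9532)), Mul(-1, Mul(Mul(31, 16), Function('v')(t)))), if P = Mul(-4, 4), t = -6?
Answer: Rational(-27292, 3) ≈ -9097.3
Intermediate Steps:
P = -16
Add(Add(Add(Mul(P, -22), 0), Mul(-1, 9532)), Mul(-1, Mul(Mul(31, 16), Function('v')(t)))) = Add(Add(Add(Mul(-16, -22), 0), Mul(-1, 9532)), Mul(-1, Mul(Mul(31, 16), Pow(-6, -1)))) = Add(Add(Add(352, 0), -9532), Mul(-1, Mul(496, Rational(-1, 6)))) = Add(Add(352, -9532), Mul(-1, Rational(-248, 3))) = Add(-9180, Rational(248, 3)) = Rational(-27292, 3)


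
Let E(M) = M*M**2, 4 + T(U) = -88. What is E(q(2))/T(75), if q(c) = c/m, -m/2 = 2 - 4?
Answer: -1/736 ≈ -0.0013587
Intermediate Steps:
m = 4 (m = -2*(2 - 4) = -2*(-2) = 4)
T(U) = -92 (T(U) = -4 - 88 = -92)
q(c) = c/4
E(M) = M**3
E(q(2))/T(75) = ((1/4)*2)**3/(-92) = (1/2)**3*(-1/92) = (1/8)*(-1/92) = -1/736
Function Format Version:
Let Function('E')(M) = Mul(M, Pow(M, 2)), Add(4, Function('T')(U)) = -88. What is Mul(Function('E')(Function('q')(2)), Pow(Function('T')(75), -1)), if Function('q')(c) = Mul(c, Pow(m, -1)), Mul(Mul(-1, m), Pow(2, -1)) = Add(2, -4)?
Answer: Rational(-1, 736) ≈ -0.0013587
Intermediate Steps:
m = 4 (m = Mul(-2, Add(2, -4)) = Mul(-2, -2) = 4)
Function('T')(U) = -92 (Function('T')(U) = Add(-4, -88) = -92)
Function('q')(c) = Mul(Rational(1, 4), c) (Function('q')(c) = Mul(c, Pow(4, -1)) = Mul(c, Rational(1, 4)) = Mul(Rational(1, 4), c))
Function('E')(M) = Pow(M, 3)
Mul(Function('E')(Function('q')(2)), Pow(Function('T')(75), -1)) = Mul(Pow(Mul(Rational(1, 4), 2), 3), Pow(-92, -1)) = Mul(Pow(Rational(1, 2), 3), Rational(-1, 92)) = Mul(Rational(1, 8), Rational(-1, 92)) = Rational(-1, 736)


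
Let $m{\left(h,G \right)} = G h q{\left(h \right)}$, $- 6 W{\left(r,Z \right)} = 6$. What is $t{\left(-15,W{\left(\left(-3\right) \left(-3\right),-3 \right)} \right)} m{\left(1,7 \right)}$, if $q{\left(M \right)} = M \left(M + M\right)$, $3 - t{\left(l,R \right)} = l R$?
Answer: $-168$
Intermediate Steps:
$W{\left(r,Z \right)} = -1$ ($W{\left(r,Z \right)} = \left(- \frac{1}{6}\right) 6 = -1$)
$t{\left(l,R \right)} = 3 - R l$ ($t{\left(l,R \right)} = 3 - l R = 3 - R l$)
$q{\left(M \right)} = 2 M^{2}$ ($q{\left(M \right)} = M 2 M = 2 M^{2}$)
$m{\left(h,G \right)} = 2 G h^{3}$ ($m{\left(h,G \right)} = G h 2 h^{2} = 2 G h^{3}$)
$t{\left(-15,W{\left(\left(-3\right) \left(-3\right),-3 \right)} \right)} m{\left(1,7 \right)} = \left(3 - \left(-1\right) \left(-15\right)\right) 2 \cdot 7 \cdot 1^{3} = \left(3 - 15\right) 2 \cdot 7 \cdot 1 = \left(-12\right) 14 = -168$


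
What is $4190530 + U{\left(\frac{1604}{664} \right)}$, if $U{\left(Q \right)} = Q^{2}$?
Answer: $\frac{115474405481}{27556} \approx 4.1905 \cdot 10^{6}$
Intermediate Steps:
$4190530 + U{\left(\frac{1604}{664} \right)} = 4190530 + \left(\frac{1604}{664}\right)^{2} = 4190530 + \left(1604 \cdot \frac{1}{664}\right)^{2} = 4190530 + \left(\frac{401}{166}\right)^{2} = 4190530 + \frac{160801}{27556} = \frac{115474405481}{27556}$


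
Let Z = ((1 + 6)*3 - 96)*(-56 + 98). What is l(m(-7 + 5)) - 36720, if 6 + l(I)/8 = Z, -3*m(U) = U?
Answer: -61968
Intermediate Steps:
m(U) = -U/3
Z = -3150 (Z = (7*3 - 96)*42 = (21 - 96)*42 = -75*42 = -3150)
l(I) = -25248 (l(I) = -48 + 8*(-3150) = -48 - 25200 = -25248)
l(m(-7 + 5)) - 36720 = -25248 - 36720 = -61968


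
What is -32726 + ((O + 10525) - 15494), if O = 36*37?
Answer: -36363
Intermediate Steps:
O = 1332
-32726 + ((O + 10525) - 15494) = -32726 + ((1332 + 10525) - 15494) = -32726 + (11857 - 15494) = -32726 - 3637 = -36363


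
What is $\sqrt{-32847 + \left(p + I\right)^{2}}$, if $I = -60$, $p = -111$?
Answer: $i \sqrt{3606} \approx 60.05 i$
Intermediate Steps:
$\sqrt{-32847 + \left(p + I\right)^{2}} = \sqrt{-32847 + \left(-111 - 60\right)^{2}} = \sqrt{-32847 + \left(-171\right)^{2}} = \sqrt{-32847 + 29241} = \sqrt{-3606} = i \sqrt{3606}$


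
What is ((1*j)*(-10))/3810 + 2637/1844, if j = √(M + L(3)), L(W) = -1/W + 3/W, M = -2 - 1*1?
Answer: 2637/1844 - I*√21/1143 ≈ 1.43 - 0.0040093*I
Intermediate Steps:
M = -3 (M = -2 - 1 = -3)
L(W) = 2/W
j = I*√21/3 (j = √(-3 + 2/3) = √(-3 + 2*(⅓)) = √(-3 + ⅔) = √(-7/3) = I*√21/3 ≈ 1.5275*I)
((1*j)*(-10))/3810 + 2637/1844 = ((1*(I*√21/3))*(-10))/3810 + 2637/1844 = ((I*√21/3)*(-10))*(1/3810) + 2637*(1/1844) = -10*I*√21/3*(1/3810) + 2637/1844 = -I*√21/1143 + 2637/1844 = 2637/1844 - I*√21/1143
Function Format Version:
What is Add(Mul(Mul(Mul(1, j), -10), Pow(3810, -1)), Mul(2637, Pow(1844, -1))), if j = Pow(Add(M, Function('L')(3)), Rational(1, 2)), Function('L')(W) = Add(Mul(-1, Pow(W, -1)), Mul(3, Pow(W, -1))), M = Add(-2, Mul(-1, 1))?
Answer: Add(Rational(2637, 1844), Mul(Rational(-1, 1143), I, Pow(21, Rational(1, 2)))) ≈ Add(1.4300, Mul(-0.0040093, I))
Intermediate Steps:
M = -3 (M = Add(-2, -1) = -3)
Function('L')(W) = Mul(2, Pow(W, -1))
j = Mul(Rational(1, 3), I, Pow(21, Rational(1, 2))) (j = Pow(Add(-3, Mul(2, Pow(3, -1))), Rational(1, 2)) = Pow(Add(-3, Mul(2, Rational(1, 3))), Rational(1, 2)) = Pow(Add(-3, Rational(2, 3)), Rational(1, 2)) = Pow(Rational(-7, 3), Rational(1, 2)) = Mul(Rational(1, 3), I, Pow(21, Rational(1, 2))) ≈ Mul(1.5275, I))
Add(Mul(Mul(Mul(1, j), -10), Pow(3810, -1)), Mul(2637, Pow(1844, -1))) = Add(Mul(Mul(Mul(1, Mul(Rational(1, 3), I, Pow(21, Rational(1, 2)))), -10), Pow(3810, -1)), Mul(2637, Pow(1844, -1))) = Add(Mul(Mul(Mul(Rational(1, 3), I, Pow(21, Rational(1, 2))), -10), Rational(1, 3810)), Mul(2637, Rational(1, 1844))) = Add(Mul(Mul(Rational(-10, 3), I, Pow(21, Rational(1, 2))), Rational(1, 3810)), Rational(2637, 1844)) = Add(Mul(Rational(-1, 1143), I, Pow(21, Rational(1, 2))), Rational(2637, 1844)) = Add(Rational(2637, 1844), Mul(Rational(-1, 1143), I, Pow(21, Rational(1, 2))))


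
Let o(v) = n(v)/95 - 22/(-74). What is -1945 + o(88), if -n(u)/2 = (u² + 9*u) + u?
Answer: -7473806/3515 ≈ -2126.3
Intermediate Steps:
n(u) = -20*u - 2*u² (n(u) = -2*((u² + 9*u) + u) = -2*(u² + 10*u) = -20*u - 2*u²)
o(v) = 11/37 - 2*v*(10 + v)/95 (o(v) = -2*v*(10 + v)/95 - 22/(-74) = -2*v*(10 + v)*(1/95) - 22*(-1/74) = -2*v*(10 + v)/95 + 11/37 = 11/37 - 2*v*(10 + v)/95)
-1945 + o(88) = -1945 + (11/37 - 2/95*88*(10 + 88)) = -1945 + (11/37 - 2/95*88*98) = -1945 + (11/37 - 17248/95) = -1945 - 637131/3515 = -7473806/3515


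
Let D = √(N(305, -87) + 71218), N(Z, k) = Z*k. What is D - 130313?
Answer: -130313 + √44683 ≈ -1.3010e+5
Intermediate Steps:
D = √44683 (D = √(305*(-87) + 71218) = √(-26535 + 71218) = √44683 ≈ 211.38)
D - 130313 = √44683 - 130313 = -130313 + √44683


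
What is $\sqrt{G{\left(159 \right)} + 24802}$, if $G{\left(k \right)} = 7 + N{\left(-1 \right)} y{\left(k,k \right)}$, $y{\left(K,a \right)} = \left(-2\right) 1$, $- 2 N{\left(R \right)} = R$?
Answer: $2 \sqrt{6202} \approx 157.51$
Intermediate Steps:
$N{\left(R \right)} = - \frac{R}{2}$
$y{\left(K,a \right)} = -2$
$G{\left(k \right)} = 6$ ($G{\left(k \right)} = 7 + \left(- \frac{1}{2}\right) \left(-1\right) \left(-2\right) = 7 + \frac{1}{2} \left(-2\right) = 7 - 1 = 6$)
$\sqrt{G{\left(159 \right)} + 24802} = \sqrt{6 + 24802} = \sqrt{24808} = 2 \sqrt{6202}$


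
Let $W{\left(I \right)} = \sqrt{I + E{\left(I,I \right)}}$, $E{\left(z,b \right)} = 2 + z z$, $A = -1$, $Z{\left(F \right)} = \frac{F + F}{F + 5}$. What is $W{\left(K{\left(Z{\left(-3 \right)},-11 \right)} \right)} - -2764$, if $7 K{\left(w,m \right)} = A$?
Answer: $2764 + \frac{2 \sqrt{23}}{7} \approx 2765.4$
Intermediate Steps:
$Z{\left(F \right)} = \frac{2 F}{5 + F}$
$K{\left(w,m \right)} = - \frac{1}{7}$ ($K{\left(w,m \right)} = \frac{1}{7} \left(-1\right) = - \frac{1}{7}$)
$E{\left(z,b \right)} = 2 + z^{2}$
$W{\left(I \right)} = \sqrt{2 + I + I^{2}}$ ($W{\left(I \right)} = \sqrt{I + \left(2 + I^{2}\right)} = \sqrt{2 + I + I^{2}}$)
$W{\left(K{\left(Z{\left(-3 \right)},-11 \right)} \right)} - -2764 = \sqrt{2 - \frac{1}{7} + \left(- \frac{1}{7}\right)^{2}} - -2764 = \sqrt{2 - \frac{1}{7} + \frac{1}{49}} + 2764 = \sqrt{\frac{92}{49}} + 2764 = \frac{2 \sqrt{23}}{7} + 2764 = 2764 + \frac{2 \sqrt{23}}{7}$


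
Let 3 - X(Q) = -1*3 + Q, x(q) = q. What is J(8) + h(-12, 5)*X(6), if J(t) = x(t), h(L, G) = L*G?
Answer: 8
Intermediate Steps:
h(L, G) = G*L
J(t) = t
X(Q) = 6 - Q (X(Q) = 3 - (-1*3 + Q) = 3 - (-3 + Q) = 3 + (3 - Q) = 6 - Q)
J(8) + h(-12, 5)*X(6) = 8 + (5*(-12))*(6 - 1*6) = 8 - 60*(6 - 6) = 8 - 60*0 = 8 + 0 = 8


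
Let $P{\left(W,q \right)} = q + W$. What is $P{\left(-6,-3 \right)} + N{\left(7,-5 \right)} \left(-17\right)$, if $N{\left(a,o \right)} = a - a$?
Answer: $-9$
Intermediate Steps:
$P{\left(W,q \right)} = W + q$
$N{\left(a,o \right)} = 0$
$P{\left(-6,-3 \right)} + N{\left(7,-5 \right)} \left(-17\right) = \left(-6 - 3\right) + 0 \left(-17\right) = -9 + 0 = -9$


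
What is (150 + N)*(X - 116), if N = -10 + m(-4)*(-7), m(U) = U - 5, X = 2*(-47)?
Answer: -42630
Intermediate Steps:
X = -94
m(U) = -5 + U
N = 53 (N = -10 + (-5 - 4)*(-7) = -10 - 9*(-7) = -10 + 63 = 53)
(150 + N)*(X - 116) = (150 + 53)*(-94 - 116) = 203*(-210) = -42630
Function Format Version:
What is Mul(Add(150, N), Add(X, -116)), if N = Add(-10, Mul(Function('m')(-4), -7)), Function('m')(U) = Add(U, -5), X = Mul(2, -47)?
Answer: -42630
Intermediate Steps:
X = -94
Function('m')(U) = Add(-5, U)
N = 53 (N = Add(-10, Mul(Add(-5, -4), -7)) = Add(-10, Mul(-9, -7)) = Add(-10, 63) = 53)
Mul(Add(150, N), Add(X, -116)) = Mul(Add(150, 53), Add(-94, -116)) = Mul(203, -210) = -42630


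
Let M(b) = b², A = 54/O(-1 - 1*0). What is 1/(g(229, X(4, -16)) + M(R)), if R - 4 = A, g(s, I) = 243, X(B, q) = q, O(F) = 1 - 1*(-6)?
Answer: 49/18631 ≈ 0.0026300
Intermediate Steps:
O(F) = 7 (O(F) = 1 + 6 = 7)
A = 54/7 ≈ 7.7143
R = 82/7 (R = 4 + 54/7 = 82/7 ≈ 11.714)
1/(g(229, X(4, -16)) + M(R)) = 1/(243 + (82/7)²) = 1/(243 + 6724/49) = 1/(18631/49) = 49/18631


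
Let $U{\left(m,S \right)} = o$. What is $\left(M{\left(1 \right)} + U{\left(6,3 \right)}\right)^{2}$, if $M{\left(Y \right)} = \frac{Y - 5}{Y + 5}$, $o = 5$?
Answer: $\frac{169}{9} \approx 18.778$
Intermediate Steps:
$U{\left(m,S \right)} = 5$
$M{\left(Y \right)} = \frac{-5 + Y}{5 + Y}$
$\left(M{\left(1 \right)} + U{\left(6,3 \right)}\right)^{2} = \left(\frac{-5 + 1}{5 + 1} + 5\right)^{2} = \left(\frac{1}{6} \left(-4\right) + 5\right)^{2} = \left(- \frac{2}{3} + 5\right)^{2} = \left(\frac{13}{3}\right)^{2} = \frac{169}{9}$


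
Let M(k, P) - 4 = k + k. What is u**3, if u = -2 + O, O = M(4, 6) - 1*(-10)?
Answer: 8000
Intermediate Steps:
M(k, P) = 4 + 2*k (M(k, P) = 4 + (k + k) = 4 + 2*k)
O = 22 (O = (4 + 2*4) - 1*(-10) = (4 + 8) + 10 = 12 + 10 = 22)
u = 20 (u = -2 + 22 = 20)
u**3 = 20**3 = 8000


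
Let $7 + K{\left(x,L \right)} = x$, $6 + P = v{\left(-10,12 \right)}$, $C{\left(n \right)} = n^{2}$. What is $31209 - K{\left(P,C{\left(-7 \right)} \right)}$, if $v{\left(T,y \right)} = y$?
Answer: $31210$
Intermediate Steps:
$P = 6$ ($P = -6 + 12 = 6$)
$K{\left(x,L \right)} = -7 + x$
$31209 - K{\left(P,C{\left(-7 \right)} \right)} = 31209 - \left(-7 + 6\right) = 31209 - -1 = 31209 + 1 = 31210$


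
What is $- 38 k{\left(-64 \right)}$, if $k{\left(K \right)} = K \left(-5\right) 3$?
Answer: $-36480$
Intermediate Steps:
$k{\left(K \right)} = - 15 K$ ($k{\left(K \right)} = - 5 K 3 = - 15 K$)
$- 38 k{\left(-64 \right)} = - 38 \left(\left(-15\right) \left(-64\right)\right) = \left(-38\right) 960 = -36480$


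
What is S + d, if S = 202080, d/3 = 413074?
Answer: 1441302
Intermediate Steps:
d = 1239222 (d = 3*413074 = 1239222)
S + d = 202080 + 1239222 = 1441302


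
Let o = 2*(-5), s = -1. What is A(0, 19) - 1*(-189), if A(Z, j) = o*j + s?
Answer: -2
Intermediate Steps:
o = -10
A(Z, j) = -1 - 10*j (A(Z, j) = -10*j - 1 = -1 - 10*j)
A(0, 19) - 1*(-189) = (-1 - 10*19) - 1*(-189) = (-1 - 190) + 189 = -191 + 189 = -2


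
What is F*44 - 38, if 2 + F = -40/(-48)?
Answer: -268/3 ≈ -89.333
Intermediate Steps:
F = -7/6 (F = -2 - 40/(-48) = -2 - 40*(-1/48) = -2 + 5/6 = -7/6 ≈ -1.1667)
F*44 - 38 = -7/6*44 - 38 = -154/3 - 38 = -268/3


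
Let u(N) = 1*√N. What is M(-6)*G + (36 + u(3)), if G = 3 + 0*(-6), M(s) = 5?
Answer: 51 + √3 ≈ 52.732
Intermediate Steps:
u(N) = √N
G = 3 (G = 3 + 0 = 3)
M(-6)*G + (36 + u(3)) = 5*3 + (36 + √3) = 15 + (36 + √3) = 51 + √3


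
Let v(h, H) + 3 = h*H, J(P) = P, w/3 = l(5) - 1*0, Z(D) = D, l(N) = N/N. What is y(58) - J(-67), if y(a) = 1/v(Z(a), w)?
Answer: 11458/171 ≈ 67.006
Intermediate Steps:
l(N) = 1
w = 3 (w = 3*(1 - 1*0) = 3*(1 + 0) = 3*1 = 3)
v(h, H) = -3 + H*h (v(h, H) = -3 + h*H = -3 + H*h)
y(a) = 1/(-3 + 3*a)
y(58) - J(-67) = 1/(3*(-1 + 58)) - 1*(-67) = (⅓)/57 + 67 = (⅓)*(1/57) + 67 = 1/171 + 67 = 11458/171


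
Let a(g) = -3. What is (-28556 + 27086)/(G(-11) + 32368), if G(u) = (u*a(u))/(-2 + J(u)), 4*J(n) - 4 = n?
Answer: -1225/26966 ≈ -0.045428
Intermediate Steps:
J(n) = 1 + n/4
G(u) = -3*u/(-1 + u/4) (G(u) = (u*(-3))/(-2 + (1 + u/4)) = (-3*u)/(-1 + u/4) = -3*u/(-1 + u/4))
(-28556 + 27086)/(G(-11) + 32368) = (-28556 + 27086)/(-12*(-11)/(-4 - 11) + 32368) = -1470/(-12*(-11)/(-15) + 32368) = -1470/(-12*(-11)*(-1/15) + 32368) = -1470/(-44/5 + 32368) = -1470/161796/5 = -1470*5/161796 = -1225/26966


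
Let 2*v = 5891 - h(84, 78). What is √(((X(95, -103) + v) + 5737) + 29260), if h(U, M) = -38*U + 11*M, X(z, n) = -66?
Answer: √156174/2 ≈ 197.59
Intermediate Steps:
v = 8225/2 (v = (5891 - (-38*84 + 11*78))/2 = (5891 - (-3192 + 858))/2 = (5891 - 1*(-2334))/2 = (5891 + 2334)/2 = (½)*8225 = 8225/2 ≈ 4112.5)
√(((X(95, -103) + v) + 5737) + 29260) = √(((-66 + 8225/2) + 5737) + 29260) = √((8093/2 + 5737) + 29260) = √(19567/2 + 29260) = √(78087/2) = √156174/2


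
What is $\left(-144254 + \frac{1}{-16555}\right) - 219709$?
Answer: $- \frac{6025407466}{16555} \approx -3.6396 \cdot 10^{5}$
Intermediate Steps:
$\left(-144254 + \frac{1}{-16555}\right) - 219709 = \left(-144254 - \frac{1}{16555}\right) - 219709 = - \frac{2388124971}{16555} - 219709 = - \frac{6025407466}{16555}$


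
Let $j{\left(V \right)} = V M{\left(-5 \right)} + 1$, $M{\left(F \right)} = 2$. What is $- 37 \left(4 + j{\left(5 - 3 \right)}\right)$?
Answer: $-333$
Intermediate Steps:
$j{\left(V \right)} = 1 + 2 V$ ($j{\left(V \right)} = V 2 + 1 = 2 V + 1 = 1 + 2 V$)
$- 37 \left(4 + j{\left(5 - 3 \right)}\right) = - 37 \left(4 + \left(1 + 2 \left(5 - 3\right)\right)\right) = - 37 \left(4 + \left(1 + 2 \cdot 2\right)\right) = - 37 \left(4 + \left(1 + 4\right)\right) = - 37 \left(4 + 5\right) = \left(-37\right) 9 = -333$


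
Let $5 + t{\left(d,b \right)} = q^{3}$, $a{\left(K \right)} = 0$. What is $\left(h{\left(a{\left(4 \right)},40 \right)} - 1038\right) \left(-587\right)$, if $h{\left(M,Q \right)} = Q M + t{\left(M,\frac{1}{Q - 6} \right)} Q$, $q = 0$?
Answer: $726706$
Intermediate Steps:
$t{\left(d,b \right)} = -5$ ($t{\left(d,b \right)} = -5 + 0^{3} = -5 + 0 = -5$)
$h{\left(M,Q \right)} = - 5 Q + M Q$ ($h{\left(M,Q \right)} = Q M - 5 Q = M Q - 5 Q = - 5 Q + M Q$)
$\left(h{\left(a{\left(4 \right)},40 \right)} - 1038\right) \left(-587\right) = \left(40 \left(-5 + 0\right) - 1038\right) \left(-587\right) = \left(40 \left(-5\right) - 1038\right) \left(-587\right) = \left(-200 - 1038\right) \left(-587\right) = \left(-1238\right) \left(-587\right) = 726706$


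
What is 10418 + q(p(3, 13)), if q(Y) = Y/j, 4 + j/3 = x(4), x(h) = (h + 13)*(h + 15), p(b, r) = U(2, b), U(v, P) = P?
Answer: 3323343/319 ≈ 10418.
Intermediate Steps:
p(b, r) = b
x(h) = (13 + h)*(15 + h)
j = 957 (j = -12 + 3*(195 + 4² + 28*4) = -12 + 3*(195 + 16 + 112) = -12 + 3*323 = -12 + 969 = 957)
q(Y) = Y/957
10418 + q(p(3, 13)) = 10418 + (1/957)*3 = 10418 + 1/319 = 3323343/319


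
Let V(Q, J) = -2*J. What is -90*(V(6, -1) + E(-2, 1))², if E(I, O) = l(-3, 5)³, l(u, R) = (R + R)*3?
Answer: -65619720360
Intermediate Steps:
l(u, R) = 6*R (l(u, R) = (2*R)*3 = 6*R)
E(I, O) = 27000 (E(I, O) = (6*5)³ = 30³ = 27000)
-90*(V(6, -1) + E(-2, 1))² = -90*(-2*(-1) + 27000)² = -90*(2 + 27000)² = -90*27002² = -90*729108004 = -65619720360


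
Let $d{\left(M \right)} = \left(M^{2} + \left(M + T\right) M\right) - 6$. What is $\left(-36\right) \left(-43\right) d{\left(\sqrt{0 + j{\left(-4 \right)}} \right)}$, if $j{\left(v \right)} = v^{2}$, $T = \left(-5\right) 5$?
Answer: $-114552$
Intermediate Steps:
$T = -25$
$d{\left(M \right)} = -6 + M^{2} + M \left(-25 + M\right)$ ($d{\left(M \right)} = \left(M^{2} + \left(M - 25\right) M\right) - 6 = \left(M^{2} + \left(-25 + M\right) M\right) - 6 = \left(M^{2} + M \left(-25 + M\right)\right) - 6 = -6 + M^{2} + M \left(-25 + M\right)$)
$\left(-36\right) \left(-43\right) d{\left(\sqrt{0 + j{\left(-4 \right)}} \right)} = \left(-36\right) \left(-43\right) \left(-6 - 25 \sqrt{0 + \left(-4\right)^{2}} + 2 \left(\sqrt{0 + \left(-4\right)^{2}}\right)^{2}\right) = 1548 \left(-6 - 25 \sqrt{0 + 16} + 2 \left(\sqrt{0 + 16}\right)^{2}\right) = 1548 \left(-6 - 25 \sqrt{16} + 2 \left(\sqrt{16}\right)^{2}\right) = 1548 \left(-6 - 100 + 2 \cdot 4^{2}\right) = 1548 \left(-6 - 100 + 2 \cdot 16\right) = 1548 \left(-6 - 100 + 32\right) = 1548 \left(-74\right) = -114552$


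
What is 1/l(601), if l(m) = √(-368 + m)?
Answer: √233/233 ≈ 0.065512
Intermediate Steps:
1/l(601) = 1/(√(-368 + 601)) = 1/(√233) = √233/233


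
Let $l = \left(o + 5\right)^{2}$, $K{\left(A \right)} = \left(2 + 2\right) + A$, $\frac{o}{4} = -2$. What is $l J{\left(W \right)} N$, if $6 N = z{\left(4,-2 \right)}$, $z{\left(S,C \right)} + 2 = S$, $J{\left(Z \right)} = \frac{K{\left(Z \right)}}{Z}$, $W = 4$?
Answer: $6$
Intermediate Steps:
$o = -8$ ($o = 4 \left(-2\right) = -8$)
$K{\left(A \right)} = 4 + A$
$J{\left(Z \right)} = \frac{4 + Z}{Z}$
$z{\left(S,C \right)} = -2 + S$
$N = \frac{1}{3}$ ($N = \frac{-2 + 4}{6} = \frac{1}{6} \cdot 2 = \frac{1}{3} \approx 0.33333$)
$l = 9$ ($l = \left(-8 + 5\right)^{2} = \left(-3\right)^{2} = 9$)
$l J{\left(W \right)} N = 9 \frac{4 + 4}{4} \cdot \frac{1}{3} = 9 \cdot \frac{1}{4} \cdot 8 \cdot \frac{1}{3} = 9 \cdot 2 \cdot \frac{1}{3} = 18 \cdot \frac{1}{3} = 6$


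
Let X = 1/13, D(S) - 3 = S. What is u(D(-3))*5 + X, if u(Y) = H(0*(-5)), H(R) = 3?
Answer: 196/13 ≈ 15.077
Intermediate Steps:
D(S) = 3 + S
u(Y) = 3
X = 1/13 ≈ 0.076923
u(D(-3))*5 + X = 3*5 + 1/13 = 15 + 1/13 = 196/13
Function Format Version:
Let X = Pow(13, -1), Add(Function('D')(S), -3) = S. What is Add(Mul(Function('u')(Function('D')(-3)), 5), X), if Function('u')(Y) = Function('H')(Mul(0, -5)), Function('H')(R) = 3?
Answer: Rational(196, 13) ≈ 15.077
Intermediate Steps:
Function('D')(S) = Add(3, S)
Function('u')(Y) = 3
X = Rational(1, 13) ≈ 0.076923
Add(Mul(Function('u')(Function('D')(-3)), 5), X) = Add(Mul(3, 5), Rational(1, 13)) = Add(15, Rational(1, 13)) = Rational(196, 13)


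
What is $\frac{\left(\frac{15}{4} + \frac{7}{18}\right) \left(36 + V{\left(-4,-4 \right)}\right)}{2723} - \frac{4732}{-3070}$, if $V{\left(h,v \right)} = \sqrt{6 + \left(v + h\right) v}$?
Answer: $\frac{6671333}{4179805} + \frac{149 \sqrt{38}}{98028} \approx 1.6055$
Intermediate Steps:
$V{\left(h,v \right)} = \sqrt{6 + v \left(h + v\right)}$ ($V{\left(h,v \right)} = \sqrt{6 + \left(h + v\right) v} = \sqrt{6 + v \left(h + v\right)}$)
$\frac{\left(\frac{15}{4} + \frac{7}{18}\right) \left(36 + V{\left(-4,-4 \right)}\right)}{2723} - \frac{4732}{-3070} = \frac{\left(\frac{15}{4} + \frac{7}{18}\right) \left(36 + \sqrt{6 + \left(-4\right)^{2} - -16}\right)}{2723} - \frac{4732}{-3070} = \left(15 \cdot \frac{1}{4} + 7 \cdot \frac{1}{18}\right) \left(36 + \sqrt{6 + 16 + 16}\right) \frac{1}{2723} - - \frac{2366}{1535} = \left(\frac{15}{4} + \frac{7}{18}\right) \left(36 + \sqrt{38}\right) \frac{1}{2723} + \frac{2366}{1535} = \frac{149 \left(36 + \sqrt{38}\right)}{36} \cdot \frac{1}{2723} + \frac{2366}{1535} = \left(149 + \frac{149 \sqrt{38}}{36}\right) \frac{1}{2723} + \frac{2366}{1535} = \left(\frac{149}{2723} + \frac{149 \sqrt{38}}{98028}\right) + \frac{2366}{1535} = \frac{6671333}{4179805} + \frac{149 \sqrt{38}}{98028}$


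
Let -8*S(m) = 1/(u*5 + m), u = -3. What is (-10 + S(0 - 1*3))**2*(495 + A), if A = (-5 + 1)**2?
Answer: 1058138431/20736 ≈ 51029.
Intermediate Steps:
S(m) = -1/(8*(-15 + m)) (S(m) = -1/(8*(-3*5 + m)) = -1/(8*(-15 + m)))
A = 16 (A = (-4)**2 = 16)
(-10 + S(0 - 1*3))**2*(495 + A) = (-10 - 1/(-120 + 8*(0 - 1*3)))**2*(495 + 16) = (-10 - 1/(-120 + 8*(0 - 3)))**2*511 = (-10 - 1/(-120 + 8*(-3)))**2*511 = (-10 - 1/(-120 - 24))**2*511 = (-10 - 1/(-144))**2*511 = (-10 - 1*(-1/144))**2*511 = (-10 + 1/144)**2*511 = (-1439/144)**2*511 = (2070721/20736)*511 = 1058138431/20736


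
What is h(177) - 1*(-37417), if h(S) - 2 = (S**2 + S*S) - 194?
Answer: 99883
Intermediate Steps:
h(S) = -192 + 2*S**2 (h(S) = 2 + ((S**2 + S*S) - 194) = 2 + ((S**2 + S**2) - 194) = 2 + (2*S**2 - 194) = 2 + (-194 + 2*S**2) = -192 + 2*S**2)
h(177) - 1*(-37417) = (-192 + 2*177**2) - 1*(-37417) = (-192 + 2*31329) + 37417 = (-192 + 62658) + 37417 = 62466 + 37417 = 99883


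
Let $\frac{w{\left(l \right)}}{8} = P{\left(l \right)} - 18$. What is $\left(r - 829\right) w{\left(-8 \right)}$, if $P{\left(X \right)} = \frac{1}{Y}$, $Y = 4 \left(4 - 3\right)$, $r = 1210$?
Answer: $-54102$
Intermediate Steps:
$Y = 4$ ($Y = 4 \cdot 1 = 4$)
$P{\left(X \right)} = \frac{1}{4}$
$w{\left(l \right)} = -142$ ($w{\left(l \right)} = 8 \left(\frac{1}{4} - 18\right) = 8 \left(- \frac{71}{4}\right) = -142$)
$\left(r - 829\right) w{\left(-8 \right)} = \left(1210 - 829\right) \left(-142\right) = 381 \left(-142\right) = -54102$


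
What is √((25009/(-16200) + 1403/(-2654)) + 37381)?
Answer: √2132621058148678/238860 ≈ 193.34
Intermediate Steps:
√((25009/(-16200) + 1403/(-2654)) + 37381) = √((25009*(-1/16200) + 1403*(-1/2654)) + 37381) = √((-25009/16200 - 1403/2654) + 37381) = √(-44551243/21497400 + 37381) = √(803549758157/21497400) = √2132621058148678/238860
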